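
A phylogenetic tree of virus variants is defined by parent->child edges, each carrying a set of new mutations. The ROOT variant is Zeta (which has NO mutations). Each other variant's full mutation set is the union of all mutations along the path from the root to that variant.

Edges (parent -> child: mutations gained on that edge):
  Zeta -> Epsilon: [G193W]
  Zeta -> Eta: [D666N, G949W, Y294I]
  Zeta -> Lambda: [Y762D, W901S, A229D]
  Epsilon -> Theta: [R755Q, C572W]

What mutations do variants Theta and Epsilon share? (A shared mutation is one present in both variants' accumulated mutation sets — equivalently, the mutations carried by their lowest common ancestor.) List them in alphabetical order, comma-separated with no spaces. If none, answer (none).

Accumulating mutations along path to Theta:
  At Zeta: gained [] -> total []
  At Epsilon: gained ['G193W'] -> total ['G193W']
  At Theta: gained ['R755Q', 'C572W'] -> total ['C572W', 'G193W', 'R755Q']
Mutations(Theta) = ['C572W', 'G193W', 'R755Q']
Accumulating mutations along path to Epsilon:
  At Zeta: gained [] -> total []
  At Epsilon: gained ['G193W'] -> total ['G193W']
Mutations(Epsilon) = ['G193W']
Intersection: ['C572W', 'G193W', 'R755Q'] ∩ ['G193W'] = ['G193W']

Answer: G193W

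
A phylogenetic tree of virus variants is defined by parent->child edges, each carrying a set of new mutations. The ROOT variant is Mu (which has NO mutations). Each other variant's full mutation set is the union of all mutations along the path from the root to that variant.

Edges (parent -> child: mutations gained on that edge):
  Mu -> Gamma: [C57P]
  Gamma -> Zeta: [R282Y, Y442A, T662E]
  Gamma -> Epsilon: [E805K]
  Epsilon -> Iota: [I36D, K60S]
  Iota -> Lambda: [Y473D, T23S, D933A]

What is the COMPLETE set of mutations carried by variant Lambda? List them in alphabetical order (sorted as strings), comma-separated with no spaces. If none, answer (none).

At Mu: gained [] -> total []
At Gamma: gained ['C57P'] -> total ['C57P']
At Epsilon: gained ['E805K'] -> total ['C57P', 'E805K']
At Iota: gained ['I36D', 'K60S'] -> total ['C57P', 'E805K', 'I36D', 'K60S']
At Lambda: gained ['Y473D', 'T23S', 'D933A'] -> total ['C57P', 'D933A', 'E805K', 'I36D', 'K60S', 'T23S', 'Y473D']

Answer: C57P,D933A,E805K,I36D,K60S,T23S,Y473D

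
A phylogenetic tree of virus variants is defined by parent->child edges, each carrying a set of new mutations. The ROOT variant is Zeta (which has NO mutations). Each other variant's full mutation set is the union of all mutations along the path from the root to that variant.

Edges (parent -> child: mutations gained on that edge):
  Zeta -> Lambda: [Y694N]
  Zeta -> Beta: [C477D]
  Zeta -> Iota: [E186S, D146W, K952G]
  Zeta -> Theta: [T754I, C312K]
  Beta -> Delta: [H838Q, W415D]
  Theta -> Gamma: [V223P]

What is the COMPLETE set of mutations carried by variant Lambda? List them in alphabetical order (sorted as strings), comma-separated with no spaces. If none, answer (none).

At Zeta: gained [] -> total []
At Lambda: gained ['Y694N'] -> total ['Y694N']

Answer: Y694N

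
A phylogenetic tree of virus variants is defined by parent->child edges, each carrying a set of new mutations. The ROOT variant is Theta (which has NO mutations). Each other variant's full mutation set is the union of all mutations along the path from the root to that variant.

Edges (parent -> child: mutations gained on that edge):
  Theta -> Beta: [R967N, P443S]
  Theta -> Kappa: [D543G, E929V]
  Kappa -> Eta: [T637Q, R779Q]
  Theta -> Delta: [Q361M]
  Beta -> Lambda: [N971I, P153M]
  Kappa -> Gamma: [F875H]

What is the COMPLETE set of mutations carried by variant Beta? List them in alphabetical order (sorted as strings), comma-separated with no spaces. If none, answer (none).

Answer: P443S,R967N

Derivation:
At Theta: gained [] -> total []
At Beta: gained ['R967N', 'P443S'] -> total ['P443S', 'R967N']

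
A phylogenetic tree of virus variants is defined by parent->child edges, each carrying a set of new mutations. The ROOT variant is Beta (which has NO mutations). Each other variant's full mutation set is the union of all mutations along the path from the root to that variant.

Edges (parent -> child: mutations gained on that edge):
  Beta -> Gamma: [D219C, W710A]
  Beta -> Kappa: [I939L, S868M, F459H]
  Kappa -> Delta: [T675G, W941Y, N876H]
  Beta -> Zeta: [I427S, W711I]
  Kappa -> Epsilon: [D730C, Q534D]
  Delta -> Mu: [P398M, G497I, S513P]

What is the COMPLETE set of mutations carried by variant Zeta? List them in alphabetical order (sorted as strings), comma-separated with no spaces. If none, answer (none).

At Beta: gained [] -> total []
At Zeta: gained ['I427S', 'W711I'] -> total ['I427S', 'W711I']

Answer: I427S,W711I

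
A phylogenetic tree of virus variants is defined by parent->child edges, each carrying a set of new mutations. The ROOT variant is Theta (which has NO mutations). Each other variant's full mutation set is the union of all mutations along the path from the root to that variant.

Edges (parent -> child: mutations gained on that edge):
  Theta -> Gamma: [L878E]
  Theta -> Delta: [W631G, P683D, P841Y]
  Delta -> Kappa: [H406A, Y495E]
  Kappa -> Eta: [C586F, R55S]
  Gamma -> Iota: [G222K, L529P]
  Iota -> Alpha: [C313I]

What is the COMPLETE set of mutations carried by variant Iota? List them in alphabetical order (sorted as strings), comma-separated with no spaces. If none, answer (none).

At Theta: gained [] -> total []
At Gamma: gained ['L878E'] -> total ['L878E']
At Iota: gained ['G222K', 'L529P'] -> total ['G222K', 'L529P', 'L878E']

Answer: G222K,L529P,L878E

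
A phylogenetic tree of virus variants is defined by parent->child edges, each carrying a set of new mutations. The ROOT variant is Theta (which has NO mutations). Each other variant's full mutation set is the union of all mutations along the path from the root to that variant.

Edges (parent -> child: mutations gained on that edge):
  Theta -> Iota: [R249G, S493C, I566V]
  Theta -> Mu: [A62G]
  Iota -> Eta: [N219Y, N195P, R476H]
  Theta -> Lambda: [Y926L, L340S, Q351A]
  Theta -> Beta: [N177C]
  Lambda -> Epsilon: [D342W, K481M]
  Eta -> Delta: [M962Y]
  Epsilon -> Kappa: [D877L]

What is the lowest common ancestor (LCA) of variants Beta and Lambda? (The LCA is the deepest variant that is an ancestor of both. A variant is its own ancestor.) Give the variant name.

Path from root to Beta: Theta -> Beta
  ancestors of Beta: {Theta, Beta}
Path from root to Lambda: Theta -> Lambda
  ancestors of Lambda: {Theta, Lambda}
Common ancestors: {Theta}
Walk up from Lambda: Lambda (not in ancestors of Beta), Theta (in ancestors of Beta)
Deepest common ancestor (LCA) = Theta

Answer: Theta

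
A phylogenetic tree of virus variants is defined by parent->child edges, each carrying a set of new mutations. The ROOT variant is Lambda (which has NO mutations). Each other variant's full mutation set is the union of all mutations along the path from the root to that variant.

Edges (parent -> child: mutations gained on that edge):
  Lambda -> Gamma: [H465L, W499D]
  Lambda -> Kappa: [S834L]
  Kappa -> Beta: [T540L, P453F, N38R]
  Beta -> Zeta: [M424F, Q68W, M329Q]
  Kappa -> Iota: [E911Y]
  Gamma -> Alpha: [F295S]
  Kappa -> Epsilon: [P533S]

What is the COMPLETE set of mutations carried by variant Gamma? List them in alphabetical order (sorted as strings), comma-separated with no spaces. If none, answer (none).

At Lambda: gained [] -> total []
At Gamma: gained ['H465L', 'W499D'] -> total ['H465L', 'W499D']

Answer: H465L,W499D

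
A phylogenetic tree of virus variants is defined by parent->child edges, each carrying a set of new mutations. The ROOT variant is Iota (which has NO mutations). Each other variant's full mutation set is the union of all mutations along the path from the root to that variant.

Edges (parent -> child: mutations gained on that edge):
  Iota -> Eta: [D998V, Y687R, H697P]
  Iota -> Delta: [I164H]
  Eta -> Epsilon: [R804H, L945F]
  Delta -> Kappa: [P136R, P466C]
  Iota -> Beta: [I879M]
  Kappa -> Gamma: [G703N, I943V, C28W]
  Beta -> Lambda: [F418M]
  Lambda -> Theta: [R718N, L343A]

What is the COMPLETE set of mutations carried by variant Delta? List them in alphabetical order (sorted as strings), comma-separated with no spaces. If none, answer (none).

Answer: I164H

Derivation:
At Iota: gained [] -> total []
At Delta: gained ['I164H'] -> total ['I164H']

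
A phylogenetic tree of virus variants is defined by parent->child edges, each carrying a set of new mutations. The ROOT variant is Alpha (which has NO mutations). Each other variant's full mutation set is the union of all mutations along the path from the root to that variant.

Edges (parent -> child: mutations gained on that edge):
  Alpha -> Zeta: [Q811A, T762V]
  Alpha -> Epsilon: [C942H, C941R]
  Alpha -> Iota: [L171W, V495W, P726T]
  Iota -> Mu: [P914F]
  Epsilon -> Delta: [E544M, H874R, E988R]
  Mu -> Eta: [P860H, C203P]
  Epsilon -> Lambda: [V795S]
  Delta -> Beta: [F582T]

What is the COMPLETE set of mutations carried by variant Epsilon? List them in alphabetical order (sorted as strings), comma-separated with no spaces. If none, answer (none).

At Alpha: gained [] -> total []
At Epsilon: gained ['C942H', 'C941R'] -> total ['C941R', 'C942H']

Answer: C941R,C942H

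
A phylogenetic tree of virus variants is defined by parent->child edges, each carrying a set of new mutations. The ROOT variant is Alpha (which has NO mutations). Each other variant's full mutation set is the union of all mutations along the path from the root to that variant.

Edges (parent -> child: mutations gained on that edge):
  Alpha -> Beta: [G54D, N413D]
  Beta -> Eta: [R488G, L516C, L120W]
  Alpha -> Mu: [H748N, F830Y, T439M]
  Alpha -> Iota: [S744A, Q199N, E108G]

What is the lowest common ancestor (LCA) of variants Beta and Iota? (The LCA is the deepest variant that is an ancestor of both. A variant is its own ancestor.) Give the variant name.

Answer: Alpha

Derivation:
Path from root to Beta: Alpha -> Beta
  ancestors of Beta: {Alpha, Beta}
Path from root to Iota: Alpha -> Iota
  ancestors of Iota: {Alpha, Iota}
Common ancestors: {Alpha}
Walk up from Iota: Iota (not in ancestors of Beta), Alpha (in ancestors of Beta)
Deepest common ancestor (LCA) = Alpha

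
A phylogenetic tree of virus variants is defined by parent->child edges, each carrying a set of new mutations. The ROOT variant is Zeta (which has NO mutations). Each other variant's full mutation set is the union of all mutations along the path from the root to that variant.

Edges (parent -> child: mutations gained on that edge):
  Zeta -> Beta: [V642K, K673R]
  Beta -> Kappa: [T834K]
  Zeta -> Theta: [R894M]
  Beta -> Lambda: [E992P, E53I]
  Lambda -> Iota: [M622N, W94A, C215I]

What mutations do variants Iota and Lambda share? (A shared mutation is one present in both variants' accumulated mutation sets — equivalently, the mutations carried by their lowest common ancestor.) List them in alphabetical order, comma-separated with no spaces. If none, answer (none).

Accumulating mutations along path to Iota:
  At Zeta: gained [] -> total []
  At Beta: gained ['V642K', 'K673R'] -> total ['K673R', 'V642K']
  At Lambda: gained ['E992P', 'E53I'] -> total ['E53I', 'E992P', 'K673R', 'V642K']
  At Iota: gained ['M622N', 'W94A', 'C215I'] -> total ['C215I', 'E53I', 'E992P', 'K673R', 'M622N', 'V642K', 'W94A']
Mutations(Iota) = ['C215I', 'E53I', 'E992P', 'K673R', 'M622N', 'V642K', 'W94A']
Accumulating mutations along path to Lambda:
  At Zeta: gained [] -> total []
  At Beta: gained ['V642K', 'K673R'] -> total ['K673R', 'V642K']
  At Lambda: gained ['E992P', 'E53I'] -> total ['E53I', 'E992P', 'K673R', 'V642K']
Mutations(Lambda) = ['E53I', 'E992P', 'K673R', 'V642K']
Intersection: ['C215I', 'E53I', 'E992P', 'K673R', 'M622N', 'V642K', 'W94A'] ∩ ['E53I', 'E992P', 'K673R', 'V642K'] = ['E53I', 'E992P', 'K673R', 'V642K']

Answer: E53I,E992P,K673R,V642K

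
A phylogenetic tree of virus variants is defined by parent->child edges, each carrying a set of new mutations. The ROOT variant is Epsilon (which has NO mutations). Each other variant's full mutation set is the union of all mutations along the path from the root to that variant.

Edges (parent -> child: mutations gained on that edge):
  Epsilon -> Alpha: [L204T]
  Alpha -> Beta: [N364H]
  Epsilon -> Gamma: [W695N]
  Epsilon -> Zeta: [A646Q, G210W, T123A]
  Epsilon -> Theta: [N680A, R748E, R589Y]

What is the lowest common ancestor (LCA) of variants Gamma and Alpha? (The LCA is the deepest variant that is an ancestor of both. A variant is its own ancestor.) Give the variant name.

Path from root to Gamma: Epsilon -> Gamma
  ancestors of Gamma: {Epsilon, Gamma}
Path from root to Alpha: Epsilon -> Alpha
  ancestors of Alpha: {Epsilon, Alpha}
Common ancestors: {Epsilon}
Walk up from Alpha: Alpha (not in ancestors of Gamma), Epsilon (in ancestors of Gamma)
Deepest common ancestor (LCA) = Epsilon

Answer: Epsilon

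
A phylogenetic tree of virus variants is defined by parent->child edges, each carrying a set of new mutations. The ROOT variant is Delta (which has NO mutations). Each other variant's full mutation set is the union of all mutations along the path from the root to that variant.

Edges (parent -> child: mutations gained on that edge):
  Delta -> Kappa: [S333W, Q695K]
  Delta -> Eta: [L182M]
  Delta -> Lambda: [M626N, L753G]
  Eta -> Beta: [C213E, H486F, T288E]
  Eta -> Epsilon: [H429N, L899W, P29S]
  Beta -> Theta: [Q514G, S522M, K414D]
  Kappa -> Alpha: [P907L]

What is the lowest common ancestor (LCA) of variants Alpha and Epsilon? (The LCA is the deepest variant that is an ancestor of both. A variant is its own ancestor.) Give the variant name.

Path from root to Alpha: Delta -> Kappa -> Alpha
  ancestors of Alpha: {Delta, Kappa, Alpha}
Path from root to Epsilon: Delta -> Eta -> Epsilon
  ancestors of Epsilon: {Delta, Eta, Epsilon}
Common ancestors: {Delta}
Walk up from Epsilon: Epsilon (not in ancestors of Alpha), Eta (not in ancestors of Alpha), Delta (in ancestors of Alpha)
Deepest common ancestor (LCA) = Delta

Answer: Delta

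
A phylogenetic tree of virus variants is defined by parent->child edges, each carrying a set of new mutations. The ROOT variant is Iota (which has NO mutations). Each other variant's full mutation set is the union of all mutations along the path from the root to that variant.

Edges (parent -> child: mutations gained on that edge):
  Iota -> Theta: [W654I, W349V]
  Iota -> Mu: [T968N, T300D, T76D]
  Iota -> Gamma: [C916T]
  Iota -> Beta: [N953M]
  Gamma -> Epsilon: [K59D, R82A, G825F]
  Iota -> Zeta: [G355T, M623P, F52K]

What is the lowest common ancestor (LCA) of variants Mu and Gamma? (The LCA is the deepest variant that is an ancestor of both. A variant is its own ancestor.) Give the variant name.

Path from root to Mu: Iota -> Mu
  ancestors of Mu: {Iota, Mu}
Path from root to Gamma: Iota -> Gamma
  ancestors of Gamma: {Iota, Gamma}
Common ancestors: {Iota}
Walk up from Gamma: Gamma (not in ancestors of Mu), Iota (in ancestors of Mu)
Deepest common ancestor (LCA) = Iota

Answer: Iota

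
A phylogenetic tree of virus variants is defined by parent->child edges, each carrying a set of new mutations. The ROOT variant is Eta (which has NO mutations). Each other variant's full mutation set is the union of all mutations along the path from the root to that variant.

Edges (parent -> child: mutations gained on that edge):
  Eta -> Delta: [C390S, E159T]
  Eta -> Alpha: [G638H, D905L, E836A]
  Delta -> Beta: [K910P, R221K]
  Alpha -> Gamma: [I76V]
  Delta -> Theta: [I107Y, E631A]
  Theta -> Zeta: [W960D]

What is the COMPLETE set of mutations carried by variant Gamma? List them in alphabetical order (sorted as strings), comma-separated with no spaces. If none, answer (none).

At Eta: gained [] -> total []
At Alpha: gained ['G638H', 'D905L', 'E836A'] -> total ['D905L', 'E836A', 'G638H']
At Gamma: gained ['I76V'] -> total ['D905L', 'E836A', 'G638H', 'I76V']

Answer: D905L,E836A,G638H,I76V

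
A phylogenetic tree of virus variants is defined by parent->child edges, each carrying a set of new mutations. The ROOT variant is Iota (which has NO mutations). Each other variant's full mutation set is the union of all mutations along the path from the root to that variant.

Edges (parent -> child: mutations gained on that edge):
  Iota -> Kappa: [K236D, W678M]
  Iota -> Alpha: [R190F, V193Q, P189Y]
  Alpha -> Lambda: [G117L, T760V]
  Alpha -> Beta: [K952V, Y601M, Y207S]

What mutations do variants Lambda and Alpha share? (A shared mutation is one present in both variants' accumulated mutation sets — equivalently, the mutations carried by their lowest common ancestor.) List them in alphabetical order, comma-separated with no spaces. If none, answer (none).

Accumulating mutations along path to Lambda:
  At Iota: gained [] -> total []
  At Alpha: gained ['R190F', 'V193Q', 'P189Y'] -> total ['P189Y', 'R190F', 'V193Q']
  At Lambda: gained ['G117L', 'T760V'] -> total ['G117L', 'P189Y', 'R190F', 'T760V', 'V193Q']
Mutations(Lambda) = ['G117L', 'P189Y', 'R190F', 'T760V', 'V193Q']
Accumulating mutations along path to Alpha:
  At Iota: gained [] -> total []
  At Alpha: gained ['R190F', 'V193Q', 'P189Y'] -> total ['P189Y', 'R190F', 'V193Q']
Mutations(Alpha) = ['P189Y', 'R190F', 'V193Q']
Intersection: ['G117L', 'P189Y', 'R190F', 'T760V', 'V193Q'] ∩ ['P189Y', 'R190F', 'V193Q'] = ['P189Y', 'R190F', 'V193Q']

Answer: P189Y,R190F,V193Q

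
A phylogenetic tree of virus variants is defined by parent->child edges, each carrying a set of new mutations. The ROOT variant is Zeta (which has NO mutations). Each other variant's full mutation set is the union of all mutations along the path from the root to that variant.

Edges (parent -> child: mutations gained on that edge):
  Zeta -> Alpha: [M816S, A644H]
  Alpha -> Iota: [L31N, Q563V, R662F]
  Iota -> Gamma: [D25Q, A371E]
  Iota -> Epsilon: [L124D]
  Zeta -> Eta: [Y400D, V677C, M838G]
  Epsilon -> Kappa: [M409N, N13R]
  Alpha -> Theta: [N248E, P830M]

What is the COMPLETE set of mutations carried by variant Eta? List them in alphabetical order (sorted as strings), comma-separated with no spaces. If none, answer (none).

Answer: M838G,V677C,Y400D

Derivation:
At Zeta: gained [] -> total []
At Eta: gained ['Y400D', 'V677C', 'M838G'] -> total ['M838G', 'V677C', 'Y400D']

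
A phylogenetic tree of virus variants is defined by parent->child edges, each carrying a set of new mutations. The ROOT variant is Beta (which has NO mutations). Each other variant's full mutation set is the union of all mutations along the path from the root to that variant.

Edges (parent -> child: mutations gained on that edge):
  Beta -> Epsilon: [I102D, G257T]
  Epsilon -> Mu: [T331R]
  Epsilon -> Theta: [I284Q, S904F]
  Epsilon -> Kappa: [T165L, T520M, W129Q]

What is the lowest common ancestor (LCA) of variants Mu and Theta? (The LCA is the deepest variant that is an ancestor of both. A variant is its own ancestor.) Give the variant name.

Path from root to Mu: Beta -> Epsilon -> Mu
  ancestors of Mu: {Beta, Epsilon, Mu}
Path from root to Theta: Beta -> Epsilon -> Theta
  ancestors of Theta: {Beta, Epsilon, Theta}
Common ancestors: {Beta, Epsilon}
Walk up from Theta: Theta (not in ancestors of Mu), Epsilon (in ancestors of Mu), Beta (in ancestors of Mu)
Deepest common ancestor (LCA) = Epsilon

Answer: Epsilon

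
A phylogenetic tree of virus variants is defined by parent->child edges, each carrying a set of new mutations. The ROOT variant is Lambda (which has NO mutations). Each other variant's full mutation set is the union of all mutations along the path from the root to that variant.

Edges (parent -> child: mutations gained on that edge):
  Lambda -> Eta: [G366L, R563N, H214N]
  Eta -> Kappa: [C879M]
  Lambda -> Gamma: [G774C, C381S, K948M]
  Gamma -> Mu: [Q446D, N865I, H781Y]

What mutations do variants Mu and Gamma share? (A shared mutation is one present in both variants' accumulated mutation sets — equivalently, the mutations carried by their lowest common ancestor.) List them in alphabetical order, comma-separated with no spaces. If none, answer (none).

Answer: C381S,G774C,K948M

Derivation:
Accumulating mutations along path to Mu:
  At Lambda: gained [] -> total []
  At Gamma: gained ['G774C', 'C381S', 'K948M'] -> total ['C381S', 'G774C', 'K948M']
  At Mu: gained ['Q446D', 'N865I', 'H781Y'] -> total ['C381S', 'G774C', 'H781Y', 'K948M', 'N865I', 'Q446D']
Mutations(Mu) = ['C381S', 'G774C', 'H781Y', 'K948M', 'N865I', 'Q446D']
Accumulating mutations along path to Gamma:
  At Lambda: gained [] -> total []
  At Gamma: gained ['G774C', 'C381S', 'K948M'] -> total ['C381S', 'G774C', 'K948M']
Mutations(Gamma) = ['C381S', 'G774C', 'K948M']
Intersection: ['C381S', 'G774C', 'H781Y', 'K948M', 'N865I', 'Q446D'] ∩ ['C381S', 'G774C', 'K948M'] = ['C381S', 'G774C', 'K948M']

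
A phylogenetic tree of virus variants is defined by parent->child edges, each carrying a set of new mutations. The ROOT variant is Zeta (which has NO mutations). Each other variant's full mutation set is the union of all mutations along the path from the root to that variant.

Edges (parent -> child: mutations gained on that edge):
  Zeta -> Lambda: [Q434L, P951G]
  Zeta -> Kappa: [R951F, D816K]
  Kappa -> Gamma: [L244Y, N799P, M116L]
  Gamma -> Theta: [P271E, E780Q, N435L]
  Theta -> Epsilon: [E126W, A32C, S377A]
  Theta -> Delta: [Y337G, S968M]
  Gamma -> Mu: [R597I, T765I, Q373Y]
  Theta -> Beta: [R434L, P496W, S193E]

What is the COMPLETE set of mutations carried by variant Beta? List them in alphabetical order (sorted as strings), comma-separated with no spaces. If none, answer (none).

At Zeta: gained [] -> total []
At Kappa: gained ['R951F', 'D816K'] -> total ['D816K', 'R951F']
At Gamma: gained ['L244Y', 'N799P', 'M116L'] -> total ['D816K', 'L244Y', 'M116L', 'N799P', 'R951F']
At Theta: gained ['P271E', 'E780Q', 'N435L'] -> total ['D816K', 'E780Q', 'L244Y', 'M116L', 'N435L', 'N799P', 'P271E', 'R951F']
At Beta: gained ['R434L', 'P496W', 'S193E'] -> total ['D816K', 'E780Q', 'L244Y', 'M116L', 'N435L', 'N799P', 'P271E', 'P496W', 'R434L', 'R951F', 'S193E']

Answer: D816K,E780Q,L244Y,M116L,N435L,N799P,P271E,P496W,R434L,R951F,S193E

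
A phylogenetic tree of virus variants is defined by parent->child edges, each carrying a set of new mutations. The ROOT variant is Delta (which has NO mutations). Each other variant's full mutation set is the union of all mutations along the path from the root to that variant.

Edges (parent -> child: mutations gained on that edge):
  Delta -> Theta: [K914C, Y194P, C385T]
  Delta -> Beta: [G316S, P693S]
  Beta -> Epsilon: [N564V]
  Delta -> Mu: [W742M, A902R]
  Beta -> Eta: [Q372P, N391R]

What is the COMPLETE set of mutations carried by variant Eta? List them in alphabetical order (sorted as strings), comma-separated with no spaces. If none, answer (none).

At Delta: gained [] -> total []
At Beta: gained ['G316S', 'P693S'] -> total ['G316S', 'P693S']
At Eta: gained ['Q372P', 'N391R'] -> total ['G316S', 'N391R', 'P693S', 'Q372P']

Answer: G316S,N391R,P693S,Q372P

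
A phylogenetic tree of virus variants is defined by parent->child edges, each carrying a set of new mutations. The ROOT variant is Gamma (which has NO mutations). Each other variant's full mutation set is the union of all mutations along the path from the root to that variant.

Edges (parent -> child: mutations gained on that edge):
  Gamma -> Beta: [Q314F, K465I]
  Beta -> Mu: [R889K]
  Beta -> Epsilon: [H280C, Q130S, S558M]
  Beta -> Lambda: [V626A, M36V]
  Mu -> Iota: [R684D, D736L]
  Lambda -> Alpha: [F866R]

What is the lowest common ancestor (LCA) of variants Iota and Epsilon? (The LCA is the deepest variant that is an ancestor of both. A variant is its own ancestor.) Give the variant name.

Path from root to Iota: Gamma -> Beta -> Mu -> Iota
  ancestors of Iota: {Gamma, Beta, Mu, Iota}
Path from root to Epsilon: Gamma -> Beta -> Epsilon
  ancestors of Epsilon: {Gamma, Beta, Epsilon}
Common ancestors: {Gamma, Beta}
Walk up from Epsilon: Epsilon (not in ancestors of Iota), Beta (in ancestors of Iota), Gamma (in ancestors of Iota)
Deepest common ancestor (LCA) = Beta

Answer: Beta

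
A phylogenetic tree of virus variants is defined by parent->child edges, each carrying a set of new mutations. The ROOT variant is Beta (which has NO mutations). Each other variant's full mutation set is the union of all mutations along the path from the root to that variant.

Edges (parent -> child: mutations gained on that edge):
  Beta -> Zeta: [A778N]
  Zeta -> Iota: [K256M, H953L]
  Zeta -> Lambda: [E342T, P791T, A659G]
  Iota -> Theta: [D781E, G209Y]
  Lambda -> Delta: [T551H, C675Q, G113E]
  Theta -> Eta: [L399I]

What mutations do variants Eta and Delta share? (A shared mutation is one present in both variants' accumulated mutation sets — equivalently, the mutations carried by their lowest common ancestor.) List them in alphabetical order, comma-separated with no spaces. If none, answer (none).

Accumulating mutations along path to Eta:
  At Beta: gained [] -> total []
  At Zeta: gained ['A778N'] -> total ['A778N']
  At Iota: gained ['K256M', 'H953L'] -> total ['A778N', 'H953L', 'K256M']
  At Theta: gained ['D781E', 'G209Y'] -> total ['A778N', 'D781E', 'G209Y', 'H953L', 'K256M']
  At Eta: gained ['L399I'] -> total ['A778N', 'D781E', 'G209Y', 'H953L', 'K256M', 'L399I']
Mutations(Eta) = ['A778N', 'D781E', 'G209Y', 'H953L', 'K256M', 'L399I']
Accumulating mutations along path to Delta:
  At Beta: gained [] -> total []
  At Zeta: gained ['A778N'] -> total ['A778N']
  At Lambda: gained ['E342T', 'P791T', 'A659G'] -> total ['A659G', 'A778N', 'E342T', 'P791T']
  At Delta: gained ['T551H', 'C675Q', 'G113E'] -> total ['A659G', 'A778N', 'C675Q', 'E342T', 'G113E', 'P791T', 'T551H']
Mutations(Delta) = ['A659G', 'A778N', 'C675Q', 'E342T', 'G113E', 'P791T', 'T551H']
Intersection: ['A778N', 'D781E', 'G209Y', 'H953L', 'K256M', 'L399I'] ∩ ['A659G', 'A778N', 'C675Q', 'E342T', 'G113E', 'P791T', 'T551H'] = ['A778N']

Answer: A778N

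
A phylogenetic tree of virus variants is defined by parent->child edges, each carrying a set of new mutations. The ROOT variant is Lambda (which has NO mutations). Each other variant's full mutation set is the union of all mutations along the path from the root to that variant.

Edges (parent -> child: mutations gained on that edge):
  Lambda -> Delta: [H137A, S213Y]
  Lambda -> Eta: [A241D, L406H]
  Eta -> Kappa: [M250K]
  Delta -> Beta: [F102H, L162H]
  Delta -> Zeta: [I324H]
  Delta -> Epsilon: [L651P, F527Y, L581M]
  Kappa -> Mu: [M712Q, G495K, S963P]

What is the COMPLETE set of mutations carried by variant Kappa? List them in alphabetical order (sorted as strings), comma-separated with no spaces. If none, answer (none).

Answer: A241D,L406H,M250K

Derivation:
At Lambda: gained [] -> total []
At Eta: gained ['A241D', 'L406H'] -> total ['A241D', 'L406H']
At Kappa: gained ['M250K'] -> total ['A241D', 'L406H', 'M250K']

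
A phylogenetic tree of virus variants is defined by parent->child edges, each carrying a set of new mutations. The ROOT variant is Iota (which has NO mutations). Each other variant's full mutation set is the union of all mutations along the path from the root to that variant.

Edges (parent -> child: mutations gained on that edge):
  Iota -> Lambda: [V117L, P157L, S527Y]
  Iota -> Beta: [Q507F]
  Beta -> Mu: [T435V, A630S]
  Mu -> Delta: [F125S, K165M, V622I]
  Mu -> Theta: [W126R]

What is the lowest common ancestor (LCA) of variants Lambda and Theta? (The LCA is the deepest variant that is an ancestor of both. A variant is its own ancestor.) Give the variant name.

Path from root to Lambda: Iota -> Lambda
  ancestors of Lambda: {Iota, Lambda}
Path from root to Theta: Iota -> Beta -> Mu -> Theta
  ancestors of Theta: {Iota, Beta, Mu, Theta}
Common ancestors: {Iota}
Walk up from Theta: Theta (not in ancestors of Lambda), Mu (not in ancestors of Lambda), Beta (not in ancestors of Lambda), Iota (in ancestors of Lambda)
Deepest common ancestor (LCA) = Iota

Answer: Iota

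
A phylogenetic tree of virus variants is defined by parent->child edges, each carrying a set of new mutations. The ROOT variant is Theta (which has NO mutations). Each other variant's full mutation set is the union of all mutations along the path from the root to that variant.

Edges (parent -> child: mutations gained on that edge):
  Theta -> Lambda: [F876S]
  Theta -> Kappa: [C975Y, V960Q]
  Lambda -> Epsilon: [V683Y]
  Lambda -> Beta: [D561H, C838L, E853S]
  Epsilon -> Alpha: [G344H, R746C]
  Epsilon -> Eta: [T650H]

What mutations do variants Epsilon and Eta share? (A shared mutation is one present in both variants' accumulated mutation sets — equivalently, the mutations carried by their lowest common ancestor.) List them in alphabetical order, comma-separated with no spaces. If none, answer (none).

Answer: F876S,V683Y

Derivation:
Accumulating mutations along path to Epsilon:
  At Theta: gained [] -> total []
  At Lambda: gained ['F876S'] -> total ['F876S']
  At Epsilon: gained ['V683Y'] -> total ['F876S', 'V683Y']
Mutations(Epsilon) = ['F876S', 'V683Y']
Accumulating mutations along path to Eta:
  At Theta: gained [] -> total []
  At Lambda: gained ['F876S'] -> total ['F876S']
  At Epsilon: gained ['V683Y'] -> total ['F876S', 'V683Y']
  At Eta: gained ['T650H'] -> total ['F876S', 'T650H', 'V683Y']
Mutations(Eta) = ['F876S', 'T650H', 'V683Y']
Intersection: ['F876S', 'V683Y'] ∩ ['F876S', 'T650H', 'V683Y'] = ['F876S', 'V683Y']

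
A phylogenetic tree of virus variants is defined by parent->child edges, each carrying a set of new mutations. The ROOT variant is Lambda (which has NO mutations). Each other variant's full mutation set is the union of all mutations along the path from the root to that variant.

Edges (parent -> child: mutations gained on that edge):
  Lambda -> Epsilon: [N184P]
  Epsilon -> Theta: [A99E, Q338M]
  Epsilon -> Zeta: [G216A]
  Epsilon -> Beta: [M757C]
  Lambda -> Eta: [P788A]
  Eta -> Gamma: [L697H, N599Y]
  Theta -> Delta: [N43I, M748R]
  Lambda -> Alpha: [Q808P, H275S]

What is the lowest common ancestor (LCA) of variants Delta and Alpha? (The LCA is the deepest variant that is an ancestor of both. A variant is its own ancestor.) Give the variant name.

Path from root to Delta: Lambda -> Epsilon -> Theta -> Delta
  ancestors of Delta: {Lambda, Epsilon, Theta, Delta}
Path from root to Alpha: Lambda -> Alpha
  ancestors of Alpha: {Lambda, Alpha}
Common ancestors: {Lambda}
Walk up from Alpha: Alpha (not in ancestors of Delta), Lambda (in ancestors of Delta)
Deepest common ancestor (LCA) = Lambda

Answer: Lambda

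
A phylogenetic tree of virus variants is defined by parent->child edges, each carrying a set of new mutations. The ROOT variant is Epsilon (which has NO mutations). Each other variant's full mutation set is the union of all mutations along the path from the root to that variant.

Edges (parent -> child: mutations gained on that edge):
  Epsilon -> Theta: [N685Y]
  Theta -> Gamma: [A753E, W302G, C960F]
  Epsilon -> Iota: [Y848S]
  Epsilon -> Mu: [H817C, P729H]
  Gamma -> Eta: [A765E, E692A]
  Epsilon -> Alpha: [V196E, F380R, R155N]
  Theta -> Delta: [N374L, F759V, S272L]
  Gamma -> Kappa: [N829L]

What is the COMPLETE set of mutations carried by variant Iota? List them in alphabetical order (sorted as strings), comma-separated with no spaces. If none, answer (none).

Answer: Y848S

Derivation:
At Epsilon: gained [] -> total []
At Iota: gained ['Y848S'] -> total ['Y848S']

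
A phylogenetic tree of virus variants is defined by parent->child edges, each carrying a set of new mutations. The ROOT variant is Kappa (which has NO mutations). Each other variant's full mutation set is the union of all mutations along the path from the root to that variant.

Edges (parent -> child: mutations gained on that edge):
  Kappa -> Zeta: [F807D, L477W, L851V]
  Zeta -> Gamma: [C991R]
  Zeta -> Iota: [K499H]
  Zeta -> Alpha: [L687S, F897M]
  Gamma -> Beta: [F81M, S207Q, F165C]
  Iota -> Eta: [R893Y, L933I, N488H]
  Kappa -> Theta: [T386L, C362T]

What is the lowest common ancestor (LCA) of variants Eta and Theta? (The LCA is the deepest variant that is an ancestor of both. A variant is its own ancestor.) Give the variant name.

Answer: Kappa

Derivation:
Path from root to Eta: Kappa -> Zeta -> Iota -> Eta
  ancestors of Eta: {Kappa, Zeta, Iota, Eta}
Path from root to Theta: Kappa -> Theta
  ancestors of Theta: {Kappa, Theta}
Common ancestors: {Kappa}
Walk up from Theta: Theta (not in ancestors of Eta), Kappa (in ancestors of Eta)
Deepest common ancestor (LCA) = Kappa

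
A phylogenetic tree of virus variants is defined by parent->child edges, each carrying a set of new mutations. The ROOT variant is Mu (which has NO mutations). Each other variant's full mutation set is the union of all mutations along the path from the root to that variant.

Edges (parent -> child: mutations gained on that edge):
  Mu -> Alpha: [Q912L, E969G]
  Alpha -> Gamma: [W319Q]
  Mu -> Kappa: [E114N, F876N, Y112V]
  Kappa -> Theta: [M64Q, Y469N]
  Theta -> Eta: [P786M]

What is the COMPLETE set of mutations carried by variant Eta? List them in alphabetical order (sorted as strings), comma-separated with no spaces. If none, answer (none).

At Mu: gained [] -> total []
At Kappa: gained ['E114N', 'F876N', 'Y112V'] -> total ['E114N', 'F876N', 'Y112V']
At Theta: gained ['M64Q', 'Y469N'] -> total ['E114N', 'F876N', 'M64Q', 'Y112V', 'Y469N']
At Eta: gained ['P786M'] -> total ['E114N', 'F876N', 'M64Q', 'P786M', 'Y112V', 'Y469N']

Answer: E114N,F876N,M64Q,P786M,Y112V,Y469N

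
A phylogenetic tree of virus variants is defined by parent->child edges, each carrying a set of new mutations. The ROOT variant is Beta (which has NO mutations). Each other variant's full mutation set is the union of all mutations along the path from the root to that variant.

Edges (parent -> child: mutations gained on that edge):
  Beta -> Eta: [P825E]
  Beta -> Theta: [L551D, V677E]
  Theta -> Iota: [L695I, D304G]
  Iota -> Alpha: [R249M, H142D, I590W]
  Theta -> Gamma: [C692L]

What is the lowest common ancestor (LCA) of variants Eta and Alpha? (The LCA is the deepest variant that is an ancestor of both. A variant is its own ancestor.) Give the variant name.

Path from root to Eta: Beta -> Eta
  ancestors of Eta: {Beta, Eta}
Path from root to Alpha: Beta -> Theta -> Iota -> Alpha
  ancestors of Alpha: {Beta, Theta, Iota, Alpha}
Common ancestors: {Beta}
Walk up from Alpha: Alpha (not in ancestors of Eta), Iota (not in ancestors of Eta), Theta (not in ancestors of Eta), Beta (in ancestors of Eta)
Deepest common ancestor (LCA) = Beta

Answer: Beta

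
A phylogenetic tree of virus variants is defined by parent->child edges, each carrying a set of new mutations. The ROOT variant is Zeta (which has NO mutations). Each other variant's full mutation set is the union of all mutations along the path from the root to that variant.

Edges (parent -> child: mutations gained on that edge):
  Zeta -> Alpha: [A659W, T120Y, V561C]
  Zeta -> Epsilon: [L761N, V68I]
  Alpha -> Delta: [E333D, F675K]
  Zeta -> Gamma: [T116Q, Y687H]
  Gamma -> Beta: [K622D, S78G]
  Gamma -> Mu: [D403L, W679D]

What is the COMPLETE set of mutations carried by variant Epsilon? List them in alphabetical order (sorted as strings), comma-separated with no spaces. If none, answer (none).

At Zeta: gained [] -> total []
At Epsilon: gained ['L761N', 'V68I'] -> total ['L761N', 'V68I']

Answer: L761N,V68I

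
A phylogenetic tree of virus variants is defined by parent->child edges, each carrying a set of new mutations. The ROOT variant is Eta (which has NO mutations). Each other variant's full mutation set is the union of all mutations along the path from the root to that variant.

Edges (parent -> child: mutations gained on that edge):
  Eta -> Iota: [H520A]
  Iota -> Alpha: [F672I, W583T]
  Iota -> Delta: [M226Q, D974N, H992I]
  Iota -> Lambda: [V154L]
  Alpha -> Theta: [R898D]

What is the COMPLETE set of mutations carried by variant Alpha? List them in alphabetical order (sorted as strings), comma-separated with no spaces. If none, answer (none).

At Eta: gained [] -> total []
At Iota: gained ['H520A'] -> total ['H520A']
At Alpha: gained ['F672I', 'W583T'] -> total ['F672I', 'H520A', 'W583T']

Answer: F672I,H520A,W583T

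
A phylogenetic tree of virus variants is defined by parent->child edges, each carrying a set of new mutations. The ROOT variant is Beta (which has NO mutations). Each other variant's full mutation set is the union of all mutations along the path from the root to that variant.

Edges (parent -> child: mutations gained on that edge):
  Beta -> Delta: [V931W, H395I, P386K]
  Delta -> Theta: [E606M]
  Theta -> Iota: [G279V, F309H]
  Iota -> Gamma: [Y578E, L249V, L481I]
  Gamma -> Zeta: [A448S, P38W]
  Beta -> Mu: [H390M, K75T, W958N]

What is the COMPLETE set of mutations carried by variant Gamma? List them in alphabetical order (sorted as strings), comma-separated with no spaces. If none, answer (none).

Answer: E606M,F309H,G279V,H395I,L249V,L481I,P386K,V931W,Y578E

Derivation:
At Beta: gained [] -> total []
At Delta: gained ['V931W', 'H395I', 'P386K'] -> total ['H395I', 'P386K', 'V931W']
At Theta: gained ['E606M'] -> total ['E606M', 'H395I', 'P386K', 'V931W']
At Iota: gained ['G279V', 'F309H'] -> total ['E606M', 'F309H', 'G279V', 'H395I', 'P386K', 'V931W']
At Gamma: gained ['Y578E', 'L249V', 'L481I'] -> total ['E606M', 'F309H', 'G279V', 'H395I', 'L249V', 'L481I', 'P386K', 'V931W', 'Y578E']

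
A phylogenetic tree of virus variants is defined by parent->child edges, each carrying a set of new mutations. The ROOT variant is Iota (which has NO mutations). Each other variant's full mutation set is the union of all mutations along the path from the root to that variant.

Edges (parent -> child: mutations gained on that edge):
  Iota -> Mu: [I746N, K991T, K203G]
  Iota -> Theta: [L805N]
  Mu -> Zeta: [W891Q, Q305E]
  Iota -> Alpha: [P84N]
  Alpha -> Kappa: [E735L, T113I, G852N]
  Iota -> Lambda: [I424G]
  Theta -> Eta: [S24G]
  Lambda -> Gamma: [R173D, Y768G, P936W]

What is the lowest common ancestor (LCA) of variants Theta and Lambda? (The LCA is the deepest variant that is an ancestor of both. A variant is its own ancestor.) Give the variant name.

Path from root to Theta: Iota -> Theta
  ancestors of Theta: {Iota, Theta}
Path from root to Lambda: Iota -> Lambda
  ancestors of Lambda: {Iota, Lambda}
Common ancestors: {Iota}
Walk up from Lambda: Lambda (not in ancestors of Theta), Iota (in ancestors of Theta)
Deepest common ancestor (LCA) = Iota

Answer: Iota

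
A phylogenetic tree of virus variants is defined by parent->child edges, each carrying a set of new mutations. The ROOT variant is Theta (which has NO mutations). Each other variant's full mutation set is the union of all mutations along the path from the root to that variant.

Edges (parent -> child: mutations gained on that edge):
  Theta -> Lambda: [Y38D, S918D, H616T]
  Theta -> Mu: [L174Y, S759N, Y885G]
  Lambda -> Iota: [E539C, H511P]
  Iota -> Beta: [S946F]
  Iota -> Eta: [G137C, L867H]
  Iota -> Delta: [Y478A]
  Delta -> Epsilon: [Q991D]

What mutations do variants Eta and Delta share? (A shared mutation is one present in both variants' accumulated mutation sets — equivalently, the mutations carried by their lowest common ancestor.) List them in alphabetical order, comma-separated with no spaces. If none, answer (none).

Accumulating mutations along path to Eta:
  At Theta: gained [] -> total []
  At Lambda: gained ['Y38D', 'S918D', 'H616T'] -> total ['H616T', 'S918D', 'Y38D']
  At Iota: gained ['E539C', 'H511P'] -> total ['E539C', 'H511P', 'H616T', 'S918D', 'Y38D']
  At Eta: gained ['G137C', 'L867H'] -> total ['E539C', 'G137C', 'H511P', 'H616T', 'L867H', 'S918D', 'Y38D']
Mutations(Eta) = ['E539C', 'G137C', 'H511P', 'H616T', 'L867H', 'S918D', 'Y38D']
Accumulating mutations along path to Delta:
  At Theta: gained [] -> total []
  At Lambda: gained ['Y38D', 'S918D', 'H616T'] -> total ['H616T', 'S918D', 'Y38D']
  At Iota: gained ['E539C', 'H511P'] -> total ['E539C', 'H511P', 'H616T', 'S918D', 'Y38D']
  At Delta: gained ['Y478A'] -> total ['E539C', 'H511P', 'H616T', 'S918D', 'Y38D', 'Y478A']
Mutations(Delta) = ['E539C', 'H511P', 'H616T', 'S918D', 'Y38D', 'Y478A']
Intersection: ['E539C', 'G137C', 'H511P', 'H616T', 'L867H', 'S918D', 'Y38D'] ∩ ['E539C', 'H511P', 'H616T', 'S918D', 'Y38D', 'Y478A'] = ['E539C', 'H511P', 'H616T', 'S918D', 'Y38D']

Answer: E539C,H511P,H616T,S918D,Y38D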